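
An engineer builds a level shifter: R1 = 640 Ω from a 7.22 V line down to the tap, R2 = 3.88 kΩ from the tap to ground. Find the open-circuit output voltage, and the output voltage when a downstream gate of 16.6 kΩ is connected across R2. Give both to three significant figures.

Open-circuit: V = 7.22 × 3880/(640 + 3880) = 6.20 V.
With the load, R2 becomes R2‖R_L = 3145 Ω, so V = 7.22 × 3145/3785 = 6.00 V.

Unloaded: 6.20 V; loaded: 6.00 V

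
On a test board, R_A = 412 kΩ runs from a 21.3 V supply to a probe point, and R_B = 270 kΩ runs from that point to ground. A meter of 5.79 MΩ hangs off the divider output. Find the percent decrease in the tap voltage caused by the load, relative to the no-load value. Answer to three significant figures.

2.74 %

The divider's output (Thévenin) resistance is R_A‖R_B = 163.1 kΩ.
Fractional drop under load = R_th/(R_th + R_L) = 163.1 / (163.1 + 5790) = 0.02740.
So the output falls by 2.74 %.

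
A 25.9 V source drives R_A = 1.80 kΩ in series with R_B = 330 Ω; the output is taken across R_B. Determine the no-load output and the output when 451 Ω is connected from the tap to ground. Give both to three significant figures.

Unloaded: 4.01 V; loaded: 2.48 V

Open-circuit: V = 25.9 × 330/(1800 + 330) = 4.01 V.
With the load, R_B becomes R_B‖R_L = 190.6 Ω, so V = 25.9 × 190.6/1991 = 2.48 V.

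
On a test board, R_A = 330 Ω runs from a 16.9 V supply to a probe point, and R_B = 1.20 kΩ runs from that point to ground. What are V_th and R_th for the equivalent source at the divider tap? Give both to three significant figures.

V_th is the open-circuit tap voltage: 16.9 × 1200/(330 + 1200) = 13.3 V.
With the supply zeroed, R_A and R_B appear in parallel from the tap: R_th = R_A‖R_B = (330 × 1200)/1530 = 259 Ω.

V_th = 13.3 V, R_th = 259 Ω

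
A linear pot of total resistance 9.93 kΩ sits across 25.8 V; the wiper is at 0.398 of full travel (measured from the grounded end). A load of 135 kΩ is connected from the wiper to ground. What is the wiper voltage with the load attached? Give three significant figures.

The wiper splits the pot into (1−α)R = 5.978 kΩ above and αR = 3.952 kΩ below.
Lower section ‖ load = 3.840 kΩ.
V_wiper = 25.8 × 3.840/(5.978 + 3.840) = 10.1 V.

V ≈ 10.1 V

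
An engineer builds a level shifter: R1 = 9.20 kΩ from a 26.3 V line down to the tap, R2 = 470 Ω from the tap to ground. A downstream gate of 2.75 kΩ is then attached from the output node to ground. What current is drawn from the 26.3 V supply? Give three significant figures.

I ≈ 2.74 mA

R2‖R_L = 401.4 Ω, so the source sees R1 + R2‖R_L = 9601 Ω.
I = 26.3 V / 9601 Ω = 2.74 mA.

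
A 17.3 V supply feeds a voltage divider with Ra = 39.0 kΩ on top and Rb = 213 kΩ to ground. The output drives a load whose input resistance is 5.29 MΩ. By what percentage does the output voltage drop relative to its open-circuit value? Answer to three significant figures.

0.619 %

The divider's output (Thévenin) resistance is Ra‖Rb = 32.96 kΩ.
Fractional drop under load = R_th/(R_th + R_L) = 32.96 / (32.96 + 5290) = 0.006193.
So the output falls by 0.619 %.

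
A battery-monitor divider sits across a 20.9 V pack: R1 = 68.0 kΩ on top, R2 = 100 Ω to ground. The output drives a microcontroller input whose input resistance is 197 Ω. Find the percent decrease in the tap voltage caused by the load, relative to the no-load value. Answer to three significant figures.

Unloaded V = 20.9 × 100/68100 = 0.03069 V.
Loaded: R2‖R_L = 66.33 Ω, giving V = 20.9 × 66.33/68070 = 0.02037 V.
Drop = (0.03069 − 0.02037) / 0.03069 = 33.6 %.

33.6 %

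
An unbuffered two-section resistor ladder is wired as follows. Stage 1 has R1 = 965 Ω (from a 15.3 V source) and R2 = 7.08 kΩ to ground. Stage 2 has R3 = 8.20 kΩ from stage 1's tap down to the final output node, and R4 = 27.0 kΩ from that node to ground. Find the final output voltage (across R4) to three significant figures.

V_out ≈ 10.1 V

Stage 2 presents R3+R4 = 35200 Ω as a load on stage 1's tap.
Stage 1's lower leg becomes R2‖(R3+R4) = 5894 Ω, so V_mid = 15.3 × 5894/6859 = 13.15 V.
Stage 2 is itself unloaded: V_out = V_mid × R4/(R3+R4) = 13.15 × 27000/35200 = 10.1 V.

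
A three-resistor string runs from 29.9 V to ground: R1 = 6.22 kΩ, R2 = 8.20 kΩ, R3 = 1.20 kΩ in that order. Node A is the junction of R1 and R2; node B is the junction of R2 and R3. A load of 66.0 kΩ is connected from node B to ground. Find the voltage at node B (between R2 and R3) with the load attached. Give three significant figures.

At node B, R3 is in parallel with the load: R3‖R_L = 1.179 kΩ.
Below node A the resistance is R2 + (R3‖R_L) = 9.379 kΩ, so V_A = 29.9 × 9.379/15.60 = 17.98 V.
Then V_B = V_A × (R3‖R_L)/(R2 + R3‖R_L) = 17.98 × 1.179/9.379 = 2.26 V.

V ≈ 2.26 V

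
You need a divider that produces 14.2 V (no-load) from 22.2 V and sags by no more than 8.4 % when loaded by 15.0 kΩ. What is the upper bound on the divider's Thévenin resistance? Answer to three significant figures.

R_th ≤ 1.38 kΩ

Loading drop = R_th/(R_th + R_L) ≤ 0.0840, so R_th ≤ R_L · ε/(1−ε) = 15.0 kΩ × 0.0840/0.9160 = 1.38 kΩ.
(Any R1, R2 with R2/(R1+R2) = 0.640 and R1‖R2 ≤ 1.38 kΩ will meet the spec.)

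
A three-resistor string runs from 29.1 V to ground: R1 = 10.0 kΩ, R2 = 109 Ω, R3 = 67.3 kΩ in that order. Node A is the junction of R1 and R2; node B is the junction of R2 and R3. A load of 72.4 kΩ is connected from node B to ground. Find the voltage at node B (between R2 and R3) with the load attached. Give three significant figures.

V ≈ 22.6 V

At node B, R3 is in parallel with the load: R3‖R_L = 34880 Ω.
Below node A the resistance is R2 + (R3‖R_L) = 34990 Ω, so V_A = 29.1 × 34990/44990 = 22.63 V.
Then V_B = V_A × (R3‖R_L)/(R2 + R3‖R_L) = 22.63 × 34880/34990 = 22.6 V.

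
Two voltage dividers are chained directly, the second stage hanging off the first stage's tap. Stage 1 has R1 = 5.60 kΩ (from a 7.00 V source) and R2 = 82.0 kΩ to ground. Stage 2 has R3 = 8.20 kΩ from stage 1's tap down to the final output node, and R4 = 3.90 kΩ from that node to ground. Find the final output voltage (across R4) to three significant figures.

Stage 2 presents R3+R4 = 12.10 kΩ as a load on stage 1's tap.
Stage 1's lower leg becomes R2‖(R3+R4) = 10.54 kΩ, so V_mid = 7.00 × 10.54/16.14 = 4.572 V.
Stage 2 is itself unloaded: V_out = V_mid × R4/(R3+R4) = 4.572 × 3.90/12.10 = 1.47 V.

V_out ≈ 1.47 V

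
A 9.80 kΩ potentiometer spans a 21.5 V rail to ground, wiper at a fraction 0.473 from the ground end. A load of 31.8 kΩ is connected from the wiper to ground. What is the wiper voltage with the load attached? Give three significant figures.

The wiper splits the pot into (1−α)R = 5.165 kΩ above and αR = 4.635 kΩ below.
Lower section ‖ load = 4.046 kΩ.
V_wiper = 21.5 × 4.046/(5.165 + 4.046) = 9.44 V.

V ≈ 9.44 V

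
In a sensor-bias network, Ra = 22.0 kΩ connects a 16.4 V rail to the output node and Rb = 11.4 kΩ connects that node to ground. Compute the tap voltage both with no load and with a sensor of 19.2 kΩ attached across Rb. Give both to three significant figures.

Open-circuit: V = 16.4 × 11.4/(22.0 + 11.4) = 5.60 V.
With the load, Rb becomes Rb‖R_L = 7.153 kΩ, so V = 16.4 × 7.153/29.15 = 4.02 V.

Unloaded: 5.60 V; loaded: 4.02 V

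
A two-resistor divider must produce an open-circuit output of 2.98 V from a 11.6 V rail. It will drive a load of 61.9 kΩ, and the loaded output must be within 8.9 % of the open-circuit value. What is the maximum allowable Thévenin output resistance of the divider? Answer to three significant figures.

Loading drop = R_th/(R_th + R_L) ≤ 0.0890, so R_th ≤ R_L · ε/(1−ε) = 61.9 kΩ × 0.0890/0.9110 = 6.05 kΩ.

R_th ≤ 6.05 kΩ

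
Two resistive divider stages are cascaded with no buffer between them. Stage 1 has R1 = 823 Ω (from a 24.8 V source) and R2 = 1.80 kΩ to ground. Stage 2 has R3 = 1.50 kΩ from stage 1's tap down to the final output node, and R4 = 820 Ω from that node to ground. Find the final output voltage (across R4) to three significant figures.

V_out ≈ 4.84 V

Stage 2 presents R3+R4 = 2320 Ω as a load on stage 1's tap.
Stage 1's lower leg becomes R2‖(R3+R4) = 1014 Ω, so V_mid = 24.8 × 1014/1837 = 13.69 V.
Stage 2 is itself unloaded: V_out = V_mid × R4/(R3+R4) = 13.69 × 820/2320 = 4.84 V.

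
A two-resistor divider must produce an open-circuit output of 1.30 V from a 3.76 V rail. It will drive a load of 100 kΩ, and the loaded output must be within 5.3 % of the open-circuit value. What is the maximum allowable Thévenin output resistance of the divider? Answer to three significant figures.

Loading drop = R_th/(R_th + R_L) ≤ 0.0530, so R_th ≤ R_L · ε/(1−ε) = 100 kΩ × 0.0530/0.9470 = 5.60 kΩ.

R_th ≤ 5.60 kΩ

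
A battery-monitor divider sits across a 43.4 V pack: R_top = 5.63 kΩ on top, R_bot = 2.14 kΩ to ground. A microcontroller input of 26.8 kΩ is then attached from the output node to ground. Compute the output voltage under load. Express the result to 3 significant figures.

V_out ≈ 11.3 V

The load sits in parallel with R_bot: R_bot‖R_L = (2.14 × 26.8) / (2.14 + 26.8) = 1.982 kΩ.
V_out = 43.4 × 1.982 / (5.63 + 1.982) = 43.4 × 1.982/7.612 = 11.3 V.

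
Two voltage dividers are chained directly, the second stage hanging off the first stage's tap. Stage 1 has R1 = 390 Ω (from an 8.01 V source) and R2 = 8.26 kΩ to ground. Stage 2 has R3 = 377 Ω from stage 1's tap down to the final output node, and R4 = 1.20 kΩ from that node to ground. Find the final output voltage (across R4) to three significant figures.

V_out ≈ 4.71 V

Stage 2 presents R3+R4 = 1577 Ω as a load on stage 1's tap.
Stage 1's lower leg becomes R2‖(R3+R4) = 1324 Ω, so V_mid = 8.01 × 1324/1714 = 6.188 V.
Stage 2 is itself unloaded: V_out = V_mid × R4/(R3+R4) = 6.188 × 1200/1577 = 4.71 V.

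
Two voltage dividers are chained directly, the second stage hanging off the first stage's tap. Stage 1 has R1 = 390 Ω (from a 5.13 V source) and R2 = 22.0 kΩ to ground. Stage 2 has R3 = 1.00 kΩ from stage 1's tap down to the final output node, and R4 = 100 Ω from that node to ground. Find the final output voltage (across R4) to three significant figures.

V_out ≈ 0.340 V

Stage 2 presents R3+R4 = 1100 Ω as a load on stage 1's tap.
Stage 1's lower leg becomes R2‖(R3+R4) = 1048 Ω, so V_mid = 5.13 × 1048/1438 = 3.738 V.
Stage 2 is itself unloaded: V_out = V_mid × R4/(R3+R4) = 3.738 × 100/1100 = 0.340 V.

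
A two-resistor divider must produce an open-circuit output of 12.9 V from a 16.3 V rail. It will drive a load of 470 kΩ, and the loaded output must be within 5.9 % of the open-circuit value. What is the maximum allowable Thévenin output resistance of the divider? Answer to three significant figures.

Loading drop = R_th/(R_th + R_L) ≤ 0.0590, so R_th ≤ R_L · ε/(1−ε) = 470 kΩ × 0.0590/0.9410 = 29.5 kΩ.
(Any R1, R2 with R2/(R1+R2) = 0.791 and R1‖R2 ≤ 29.5 kΩ will meet the spec.)

R_th ≤ 29.5 kΩ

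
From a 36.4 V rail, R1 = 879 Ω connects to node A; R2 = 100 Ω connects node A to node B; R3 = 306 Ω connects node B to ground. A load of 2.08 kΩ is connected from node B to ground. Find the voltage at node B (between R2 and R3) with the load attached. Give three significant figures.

V ≈ 7.79 V

At node B, R3 is in parallel with the load: R3‖R_L = 266.8 Ω.
Below node A the resistance is R2 + (R3‖R_L) = 366.8 Ω, so V_A = 36.4 × 366.8/1246 = 10.72 V.
Then V_B = V_A × (R3‖R_L)/(R2 + R3‖R_L) = 10.72 × 266.8/366.8 = 7.79 V.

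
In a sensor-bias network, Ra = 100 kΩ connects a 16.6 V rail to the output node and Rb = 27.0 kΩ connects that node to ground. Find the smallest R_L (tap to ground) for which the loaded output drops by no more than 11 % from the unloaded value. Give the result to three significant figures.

Output resistance R_th = Ra‖Rb = (100 × 27.0)/127.0 = 21.26 kΩ.
The fractional drop is R_th/(R_th + R_L); requiring this ≤ 0.110 gives R_L ≥ R_th(1/0.110 − 1) = 21.26 × 8.091 = 172 kΩ.

R_L(min) ≈ 172 kΩ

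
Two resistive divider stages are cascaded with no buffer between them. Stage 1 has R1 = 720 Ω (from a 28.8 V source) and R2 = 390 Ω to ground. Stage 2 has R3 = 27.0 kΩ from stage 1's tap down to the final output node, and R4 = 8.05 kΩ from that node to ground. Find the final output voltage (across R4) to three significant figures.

V_out ≈ 2.31 V

Stage 2 presents R3+R4 = 35050 Ω as a load on stage 1's tap.
Stage 1's lower leg becomes R2‖(R3+R4) = 385.7 Ω, so V_mid = 28.8 × 385.7/1106 = 10.05 V.
Stage 2 is itself unloaded: V_out = V_mid × R4/(R3+R4) = 10.05 × 8050/35050 = 2.31 V.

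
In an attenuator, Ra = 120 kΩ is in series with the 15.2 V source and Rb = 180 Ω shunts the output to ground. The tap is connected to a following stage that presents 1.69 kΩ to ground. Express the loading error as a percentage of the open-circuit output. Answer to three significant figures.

The divider's output (Thévenin) resistance is Ra‖Rb = 179.7 Ω.
Fractional drop under load = R_th/(R_th + R_L) = 179.7 / (179.7 + 1690) = 0.09613.
So the output falls by 9.61 %.

9.61 %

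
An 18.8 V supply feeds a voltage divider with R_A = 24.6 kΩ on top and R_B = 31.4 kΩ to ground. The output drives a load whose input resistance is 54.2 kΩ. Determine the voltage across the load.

The load sits in parallel with R_B: R_B‖R_L = (31.4 × 54.2) / (31.4 + 54.2) = 19.88 kΩ.
V_out = 18.8 × 19.88 / (24.6 + 19.88) = 18.8 × 19.88/44.48 = 8.40 V.
(Unloaded it would have been 10.5 V.)

V_out ≈ 8.40 V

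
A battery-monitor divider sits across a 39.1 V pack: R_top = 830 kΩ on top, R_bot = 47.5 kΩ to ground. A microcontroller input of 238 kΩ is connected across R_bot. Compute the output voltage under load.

The load sits in parallel with R_bot: R_bot‖R_L = (47.5 × 238) / (47.5 + 238) = 39.60 kΩ.
V_out = 39.1 × 39.60 / (830 + 39.60) = 39.1 × 39.60/869.6 = 1.78 V.

V_out ≈ 1.78 V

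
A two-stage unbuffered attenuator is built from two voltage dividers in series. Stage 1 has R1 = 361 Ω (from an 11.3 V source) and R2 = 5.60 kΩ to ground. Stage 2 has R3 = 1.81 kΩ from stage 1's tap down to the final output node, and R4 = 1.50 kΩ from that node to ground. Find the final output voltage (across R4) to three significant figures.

Stage 2 presents R3+R4 = 3310 Ω as a load on stage 1's tap.
Stage 1's lower leg becomes R2‖(R3+R4) = 2080 Ω, so V_mid = 11.3 × 2080/2441 = 9.629 V.
Stage 2 is itself unloaded: V_out = V_mid × R4/(R3+R4) = 9.629 × 1500/3310 = 4.36 V.

V_out ≈ 4.36 V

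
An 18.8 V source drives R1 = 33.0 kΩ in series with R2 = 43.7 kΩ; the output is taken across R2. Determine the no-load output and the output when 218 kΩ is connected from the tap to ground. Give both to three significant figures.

Open-circuit: V = 18.8 × 43.7/(33.0 + 43.7) = 10.7 V.
With the load, R2 becomes R2‖R_L = 36.40 kΩ, so V = 18.8 × 36.40/69.40 = 9.86 V.

Unloaded: 10.7 V; loaded: 9.86 V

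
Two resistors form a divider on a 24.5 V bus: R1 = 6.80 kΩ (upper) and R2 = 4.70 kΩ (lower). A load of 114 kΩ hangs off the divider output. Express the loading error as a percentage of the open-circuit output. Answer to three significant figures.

The divider's output (Thévenin) resistance is R1‖R2 = 2.779 kΩ.
Fractional drop under load = R_th/(R_th + R_L) = 2.779 / (2.779 + 114) = 0.02380.
So the output falls by 2.38 %.

2.38 %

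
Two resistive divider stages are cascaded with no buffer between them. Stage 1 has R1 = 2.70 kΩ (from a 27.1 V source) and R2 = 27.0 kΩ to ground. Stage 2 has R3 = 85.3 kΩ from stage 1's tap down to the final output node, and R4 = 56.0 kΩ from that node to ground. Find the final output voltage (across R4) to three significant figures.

V_out ≈ 9.60 V

Stage 2 presents R3+R4 = 141.3 kΩ as a load on stage 1's tap.
Stage 1's lower leg becomes R2‖(R3+R4) = 22.67 kΩ, so V_mid = 27.1 × 22.67/25.37 = 24.22 V.
Stage 2 is itself unloaded: V_out = V_mid × R4/(R3+R4) = 24.22 × 56.0/141.3 = 9.60 V.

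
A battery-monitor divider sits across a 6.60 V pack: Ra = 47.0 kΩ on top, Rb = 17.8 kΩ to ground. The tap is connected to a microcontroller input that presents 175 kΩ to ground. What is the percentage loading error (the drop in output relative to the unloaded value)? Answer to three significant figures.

6.87 %

The divider's output (Thévenin) resistance is Ra‖Rb = 12.91 kΩ.
Fractional drop under load = R_th/(R_th + R_L) = 12.91 / (12.91 + 175) = 0.06871.
So the output falls by 6.87 %.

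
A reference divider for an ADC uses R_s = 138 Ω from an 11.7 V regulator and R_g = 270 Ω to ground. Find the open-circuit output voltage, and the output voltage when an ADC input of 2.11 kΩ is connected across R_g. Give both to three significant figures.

Unloaded: 7.74 V; loaded: 7.42 V

Open-circuit: V = 11.7 × 270/(138 + 270) = 7.74 V.
With the load, R_g becomes R_g‖R_L = 239.4 Ω, so V = 11.7 × 239.4/377.4 = 7.42 V.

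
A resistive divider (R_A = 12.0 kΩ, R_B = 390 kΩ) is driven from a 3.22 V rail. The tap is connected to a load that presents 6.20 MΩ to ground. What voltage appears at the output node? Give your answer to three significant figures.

The load sits in parallel with R_B: R_B‖R_L = (390 × 6200) / (390 + 6200) = 366.9 kΩ.
V_out = 3.22 × 366.9 / (12.0 + 366.9) = 3.22 × 366.9/378.9 = 3.12 V.

V_out ≈ 3.12 V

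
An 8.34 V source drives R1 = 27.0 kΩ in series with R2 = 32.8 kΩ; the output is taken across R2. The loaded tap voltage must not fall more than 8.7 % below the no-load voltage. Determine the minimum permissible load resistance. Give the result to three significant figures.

R_L(min) ≈ 155 kΩ

Output resistance R_th = R1‖R2 = (27.0 × 32.8)/59.80 = 14.81 kΩ.
The fractional drop is R_th/(R_th + R_L); requiring this ≤ 0.0870 gives R_L ≥ R_th(1/0.0870 − 1) = 14.81 × 10.49 = 155 kΩ.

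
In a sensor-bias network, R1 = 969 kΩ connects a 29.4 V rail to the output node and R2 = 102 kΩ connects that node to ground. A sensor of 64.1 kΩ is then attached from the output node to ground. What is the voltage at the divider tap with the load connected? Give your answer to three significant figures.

The load sits in parallel with R2: R2‖R_L = (102 × 64.1) / (102 + 64.1) = 39.36 kΩ.
V_out = 29.4 × 39.36 / (969 + 39.36) = 29.4 × 39.36/1008 = 1.15 V.

V_out ≈ 1.15 V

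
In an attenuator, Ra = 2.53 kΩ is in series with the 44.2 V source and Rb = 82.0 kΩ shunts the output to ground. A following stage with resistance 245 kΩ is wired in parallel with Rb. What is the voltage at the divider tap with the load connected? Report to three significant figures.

V_out ≈ 42.5 V

The load sits in parallel with Rb: Rb‖R_L = (82.0 × 245) / (82.0 + 245) = 61.44 kΩ.
V_out = 44.2 × 61.44 / (2.53 + 61.44) = 44.2 × 61.44/63.97 = 42.5 V.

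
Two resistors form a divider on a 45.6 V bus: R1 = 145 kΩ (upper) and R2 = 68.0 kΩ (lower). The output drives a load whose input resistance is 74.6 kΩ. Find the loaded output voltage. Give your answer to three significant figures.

V_out ≈ 8.98 V

The load sits in parallel with R2: R2‖R_L = (68.0 × 74.6) / (68.0 + 74.6) = 35.57 kΩ.
V_out = 45.6 × 35.57 / (145 + 35.57) = 45.6 × 35.57/180.6 = 8.98 V.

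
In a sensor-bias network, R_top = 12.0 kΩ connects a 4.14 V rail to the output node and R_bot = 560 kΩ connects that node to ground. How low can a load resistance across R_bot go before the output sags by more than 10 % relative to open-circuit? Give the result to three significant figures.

Output resistance R_th = R_top‖R_bot = (12.0 × 560)/572.0 = 11.75 kΩ.
The fractional drop is R_th/(R_th + R_L); requiring this ≤ 0.100 gives R_L ≥ R_th(1/0.100 − 1) = 11.75 × 9.000 = 106 kΩ.

R_L(min) ≈ 106 kΩ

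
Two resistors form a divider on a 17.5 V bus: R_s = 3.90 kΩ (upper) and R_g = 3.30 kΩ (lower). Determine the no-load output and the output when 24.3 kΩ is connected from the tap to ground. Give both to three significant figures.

Unloaded: 8.02 V; loaded: 7.47 V

Open-circuit: V = 17.5 × 3.30/(3.90 + 3.30) = 8.02 V.
With the load, R_g becomes R_g‖R_L = 2.905 kΩ, so V = 17.5 × 2.905/6.805 = 7.47 V.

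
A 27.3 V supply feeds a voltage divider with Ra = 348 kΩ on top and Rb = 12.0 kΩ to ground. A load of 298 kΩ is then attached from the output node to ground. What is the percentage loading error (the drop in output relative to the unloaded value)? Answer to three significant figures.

The divider's output (Thévenin) resistance is Ra‖Rb = 11.60 kΩ.
Fractional drop under load = R_th/(R_th + R_L) = 11.60 / (11.60 + 298) = 0.03747.
So the output falls by 3.75 %.

3.75 %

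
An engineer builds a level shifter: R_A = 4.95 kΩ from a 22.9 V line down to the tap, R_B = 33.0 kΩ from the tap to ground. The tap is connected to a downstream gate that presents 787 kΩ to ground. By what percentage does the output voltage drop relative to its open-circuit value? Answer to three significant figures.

0.544 %

The divider's output (Thévenin) resistance is R_A‖R_B = 4.304 kΩ.
Fractional drop under load = R_th/(R_th + R_L) = 4.304 / (4.304 + 787) = 0.005440.
So the output falls by 0.544 %.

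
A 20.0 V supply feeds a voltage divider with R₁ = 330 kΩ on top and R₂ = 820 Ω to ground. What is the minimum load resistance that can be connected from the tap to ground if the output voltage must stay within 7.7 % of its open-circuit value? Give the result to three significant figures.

Output resistance R_th = R₁‖R₂ = (330000 × 820)/330800 = 818.0 Ω.
The fractional drop is R_th/(R_th + R_L); requiring this ≤ 0.0770 gives R_L ≥ R_th(1/0.0770 − 1) = 818.0 × 11.99 = 9.80 kΩ.

R_L(min) ≈ 9.80 kΩ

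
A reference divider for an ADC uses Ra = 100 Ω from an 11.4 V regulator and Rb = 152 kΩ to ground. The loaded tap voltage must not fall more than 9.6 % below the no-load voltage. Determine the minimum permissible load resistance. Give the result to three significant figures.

R_L(min) ≈ 941 Ω

Output resistance R_th = Ra‖Rb = (100 × 152000)/152100 = 99.93 Ω.
The fractional drop is R_th/(R_th + R_L); requiring this ≤ 0.0960 gives R_L ≥ R_th(1/0.0960 − 1) = 99.93 × 9.417 = 941 Ω.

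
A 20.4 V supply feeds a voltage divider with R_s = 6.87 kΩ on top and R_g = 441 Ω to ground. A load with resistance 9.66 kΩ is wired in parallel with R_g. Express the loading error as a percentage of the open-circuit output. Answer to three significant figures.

The divider's output (Thévenin) resistance is R_s‖R_g = 414.4 Ω.
Fractional drop under load = R_th/(R_th + R_L) = 414.4 / (414.4 + 9660) = 0.04113.
So the output falls by 4.11 %.

4.11 %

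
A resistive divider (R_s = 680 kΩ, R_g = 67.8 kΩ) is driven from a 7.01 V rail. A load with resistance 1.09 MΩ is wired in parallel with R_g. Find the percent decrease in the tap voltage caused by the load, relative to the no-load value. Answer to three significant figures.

The divider's output (Thévenin) resistance is R_s‖R_g = 61.65 kΩ.
Fractional drop under load = R_th/(R_th + R_L) = 61.65 / (61.65 + 1090) = 0.05353.
So the output falls by 5.35 %.

5.35 %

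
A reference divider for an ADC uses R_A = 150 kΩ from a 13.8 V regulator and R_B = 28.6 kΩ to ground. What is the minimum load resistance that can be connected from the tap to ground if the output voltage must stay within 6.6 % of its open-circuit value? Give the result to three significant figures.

Output resistance R_th = R_A‖R_B = (150 × 28.6)/178.6 = 24.02 kΩ.
The fractional drop is R_th/(R_th + R_L); requiring this ≤ 0.0660 gives R_L ≥ R_th(1/0.0660 − 1) = 24.02 × 14.15 = 340 kΩ.

R_L(min) ≈ 340 kΩ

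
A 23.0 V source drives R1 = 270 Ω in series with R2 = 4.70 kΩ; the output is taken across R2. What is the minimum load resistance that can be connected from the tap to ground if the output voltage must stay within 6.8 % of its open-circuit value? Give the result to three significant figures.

Output resistance R_th = R1‖R2 = (270 × 4700)/4970 = 255.3 Ω.
The fractional drop is R_th/(R_th + R_L); requiring this ≤ 0.0680 gives R_L ≥ R_th(1/0.0680 − 1) = 255.3 × 13.71 = 3.50 kΩ.

R_L(min) ≈ 3.50 kΩ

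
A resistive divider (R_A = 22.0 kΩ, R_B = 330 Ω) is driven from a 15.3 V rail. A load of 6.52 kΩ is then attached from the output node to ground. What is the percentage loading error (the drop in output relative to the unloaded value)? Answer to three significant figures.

4.75 %

The divider's output (Thévenin) resistance is R_A‖R_B = 325.1 Ω.
Fractional drop under load = R_th/(R_th + R_L) = 325.1 / (325.1 + 6520) = 0.04750.
So the output falls by 4.75 %.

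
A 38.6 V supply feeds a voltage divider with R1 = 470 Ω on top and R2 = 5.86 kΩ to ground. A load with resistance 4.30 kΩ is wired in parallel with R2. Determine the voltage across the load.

The load sits in parallel with R2: R2‖R_L = (5860 × 4300) / (5860 + 4300) = 2480 Ω.
V_out = 38.6 × 2480 / (470 + 2480) = 38.6 × 2480/2950 = 32.5 V.
(Unloaded it would have been 35.7 V.)

V_out ≈ 32.5 V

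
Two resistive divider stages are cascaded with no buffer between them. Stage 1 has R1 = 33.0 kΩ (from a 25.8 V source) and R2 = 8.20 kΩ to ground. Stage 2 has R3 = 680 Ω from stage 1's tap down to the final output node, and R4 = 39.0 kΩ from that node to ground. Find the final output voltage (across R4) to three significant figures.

V_out ≈ 4.33 V

Stage 2 presents R3+R4 = 39680 Ω as a load on stage 1's tap.
Stage 1's lower leg becomes R2‖(R3+R4) = 6796 Ω, so V_mid = 25.8 × 6796/39800 = 4.406 V.
Stage 2 is itself unloaded: V_out = V_mid × R4/(R3+R4) = 4.406 × 39000/39680 = 4.33 V.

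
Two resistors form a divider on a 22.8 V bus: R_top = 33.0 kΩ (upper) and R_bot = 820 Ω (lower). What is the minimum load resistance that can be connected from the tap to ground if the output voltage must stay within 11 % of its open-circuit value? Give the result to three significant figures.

R_L(min) ≈ 6.47 kΩ

Output resistance R_th = R_top‖R_bot = (33000 × 820)/33820 = 800.1 Ω.
The fractional drop is R_th/(R_th + R_L); requiring this ≤ 0.110 gives R_L ≥ R_th(1/0.110 − 1) = 800.1 × 8.091 = 6.47 kΩ.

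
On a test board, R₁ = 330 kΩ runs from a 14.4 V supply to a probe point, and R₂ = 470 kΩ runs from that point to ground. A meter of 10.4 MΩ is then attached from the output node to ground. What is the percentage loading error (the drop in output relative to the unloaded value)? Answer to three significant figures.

The divider's output (Thévenin) resistance is R₁‖R₂ = 193.9 kΩ.
Fractional drop under load = R_th/(R_th + R_L) = 193.9 / (193.9 + 10400) = 0.01830.
So the output falls by 1.83 %.

1.83 %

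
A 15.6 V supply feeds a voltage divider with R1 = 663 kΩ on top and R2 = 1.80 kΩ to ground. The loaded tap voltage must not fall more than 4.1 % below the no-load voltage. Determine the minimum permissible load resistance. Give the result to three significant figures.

Output resistance R_th = R1‖R2 = (663 × 1.80)/664.8 = 1.795 kΩ.
The fractional drop is R_th/(R_th + R_L); requiring this ≤ 0.0410 gives R_L ≥ R_th(1/0.0410 − 1) = 1.795 × 23.39 = 42.0 kΩ.

R_L(min) ≈ 42.0 kΩ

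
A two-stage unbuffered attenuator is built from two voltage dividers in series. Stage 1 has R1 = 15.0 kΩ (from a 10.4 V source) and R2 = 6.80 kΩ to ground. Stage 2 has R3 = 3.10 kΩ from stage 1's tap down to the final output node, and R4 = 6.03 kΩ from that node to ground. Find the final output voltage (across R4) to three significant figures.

V_out ≈ 1.42 V

Stage 2 presents R3+R4 = 9.130 kΩ as a load on stage 1's tap.
Stage 1's lower leg becomes R2‖(R3+R4) = 3.897 kΩ, so V_mid = 10.4 × 3.897/18.90 = 2.145 V.
Stage 2 is itself unloaded: V_out = V_mid × R4/(R3+R4) = 2.145 × 6.03/9.130 = 1.42 V.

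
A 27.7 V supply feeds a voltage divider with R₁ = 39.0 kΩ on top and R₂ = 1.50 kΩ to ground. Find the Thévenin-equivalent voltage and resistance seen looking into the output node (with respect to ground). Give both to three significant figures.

V_th is the open-circuit tap voltage: 27.7 × 1.50/(39.0 + 1.50) = 1.03 V.
With the supply zeroed, R₁ and R₂ appear in parallel from the tap: R_th = R₁‖R₂ = (39.0 × 1.50)/40.50 = 1.44 kΩ.

V_th = 1.03 V, R_th = 1.44 kΩ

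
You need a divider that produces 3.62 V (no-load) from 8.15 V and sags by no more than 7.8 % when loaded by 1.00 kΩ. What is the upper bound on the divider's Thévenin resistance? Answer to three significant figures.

Loading drop = R_th/(R_th + R_L) ≤ 0.0780, so R_th ≤ R_L · ε/(1−ε) = 1.00 kΩ × 0.0780/0.9220 = 84.6 Ω.
(Any R1, R2 with R2/(R1+R2) = 0.444 and R1‖R2 ≤ 84.6 Ω will meet the spec.)

R_th ≤ 84.6 Ω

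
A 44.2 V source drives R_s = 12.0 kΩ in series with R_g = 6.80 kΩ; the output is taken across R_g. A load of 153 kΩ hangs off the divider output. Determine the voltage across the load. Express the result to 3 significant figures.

V_out ≈ 15.5 V

The load sits in parallel with R_g: R_g‖R_L = (6.80 × 153) / (6.80 + 153) = 6.511 kΩ.
V_out = 44.2 × 6.511 / (12.0 + 6.511) = 44.2 × 6.511/18.51 = 15.5 V.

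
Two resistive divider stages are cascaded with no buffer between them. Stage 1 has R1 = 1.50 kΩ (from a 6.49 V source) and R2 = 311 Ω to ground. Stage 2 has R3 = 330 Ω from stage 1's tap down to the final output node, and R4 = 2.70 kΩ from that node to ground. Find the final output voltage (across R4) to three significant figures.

Stage 2 presents R3+R4 = 3030 Ω as a load on stage 1's tap.
Stage 1's lower leg becomes R2‖(R3+R4) = 282.1 Ω, so V_mid = 6.49 × 282.1/1782 = 1.027 V.
Stage 2 is itself unloaded: V_out = V_mid × R4/(R3+R4) = 1.027 × 2700/3030 = 0.915 V.

V_out ≈ 0.915 V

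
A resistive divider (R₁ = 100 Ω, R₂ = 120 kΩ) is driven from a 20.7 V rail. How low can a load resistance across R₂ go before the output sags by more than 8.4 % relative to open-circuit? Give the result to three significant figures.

R_L(min) ≈ 1.09 kΩ

Output resistance R_th = R₁‖R₂ = (100 × 120000)/120100 = 99.92 Ω.
The fractional drop is R_th/(R_th + R_L); requiring this ≤ 0.0840 gives R_L ≥ R_th(1/0.0840 − 1) = 99.92 × 10.90 = 1.09 kΩ.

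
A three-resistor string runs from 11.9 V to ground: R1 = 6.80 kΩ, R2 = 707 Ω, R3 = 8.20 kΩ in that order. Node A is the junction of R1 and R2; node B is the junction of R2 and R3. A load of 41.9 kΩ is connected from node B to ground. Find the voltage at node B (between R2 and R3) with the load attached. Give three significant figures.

V ≈ 5.68 V

At node B, R3 is in parallel with the load: R3‖R_L = 6858 Ω.
Below node A the resistance is R2 + (R3‖R_L) = 7565 Ω, so V_A = 11.9 × 7565/14360 = 6.267 V.
Then V_B = V_A × (R3‖R_L)/(R2 + R3‖R_L) = 6.267 × 6858/7565 = 5.68 V.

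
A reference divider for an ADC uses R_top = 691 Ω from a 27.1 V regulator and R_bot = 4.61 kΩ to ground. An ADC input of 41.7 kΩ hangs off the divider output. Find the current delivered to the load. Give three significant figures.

I_L ≈ 0.557 mA

R_bot‖R_L = 4151 Ω; V_out = 27.1 × 4151/4842 = 23.23 V.
I_L = V_out / R_L = 23.23 / 41.7 kΩ = 0.557 mA.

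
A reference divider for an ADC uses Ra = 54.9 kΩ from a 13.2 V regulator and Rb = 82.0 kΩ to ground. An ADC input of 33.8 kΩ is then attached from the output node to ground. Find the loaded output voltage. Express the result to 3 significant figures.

V_out ≈ 4.01 V

The load sits in parallel with Rb: Rb‖R_L = (82.0 × 33.8) / (82.0 + 33.8) = 23.93 kΩ.
V_out = 13.2 × 23.93 / (54.9 + 23.93) = 13.2 × 23.93/78.83 = 4.01 V.
(Unloaded it would have been 7.91 V.)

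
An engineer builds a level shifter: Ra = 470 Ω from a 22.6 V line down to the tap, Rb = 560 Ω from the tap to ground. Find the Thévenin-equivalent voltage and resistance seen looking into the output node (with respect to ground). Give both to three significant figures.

V_th is the open-circuit tap voltage: 22.6 × 560/(470 + 560) = 12.3 V.
With the supply zeroed, Ra and Rb appear in parallel from the tap: R_th = Ra‖Rb = (470 × 560)/1030 = 256 Ω.

V_th = 12.3 V, R_th = 256 Ω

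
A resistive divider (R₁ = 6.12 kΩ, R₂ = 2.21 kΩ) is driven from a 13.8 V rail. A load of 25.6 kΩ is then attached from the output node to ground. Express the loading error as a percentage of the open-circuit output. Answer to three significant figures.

The divider's output (Thévenin) resistance is R₁‖R₂ = 1.624 kΩ.
Fractional drop under load = R_th/(R_th + R_L) = 1.624 / (1.624 + 25.6) = 0.05964.
So the output falls by 5.96 %.

5.96 %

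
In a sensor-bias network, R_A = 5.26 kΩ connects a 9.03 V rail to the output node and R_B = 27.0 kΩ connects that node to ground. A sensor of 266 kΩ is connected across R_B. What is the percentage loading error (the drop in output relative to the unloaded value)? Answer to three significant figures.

The divider's output (Thévenin) resistance is R_A‖R_B = 4.402 kΩ.
Fractional drop under load = R_th/(R_th + R_L) = 4.402 / (4.402 + 266) = 0.01628.
So the output falls by 1.63 %.

1.63 %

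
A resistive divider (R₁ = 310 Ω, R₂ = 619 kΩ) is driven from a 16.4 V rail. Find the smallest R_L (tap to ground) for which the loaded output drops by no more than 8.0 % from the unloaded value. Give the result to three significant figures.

Output resistance R_th = R₁‖R₂ = (310 × 619000)/619300 = 309.8 Ω.
The fractional drop is R_th/(R_th + R_L); requiring this ≤ 0.0800 gives R_L ≥ R_th(1/0.0800 − 1) = 309.8 × 11.50 = 3.56 kΩ.

R_L(min) ≈ 3.56 kΩ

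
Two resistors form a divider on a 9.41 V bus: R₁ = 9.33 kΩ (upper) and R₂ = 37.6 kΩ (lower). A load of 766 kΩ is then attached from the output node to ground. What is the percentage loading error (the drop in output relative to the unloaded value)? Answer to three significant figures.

0.966 %

The divider's output (Thévenin) resistance is R₁‖R₂ = 7.475 kΩ.
Fractional drop under load = R_th/(R_th + R_L) = 7.475 / (7.475 + 766) = 0.009664.
So the output falls by 0.966 %.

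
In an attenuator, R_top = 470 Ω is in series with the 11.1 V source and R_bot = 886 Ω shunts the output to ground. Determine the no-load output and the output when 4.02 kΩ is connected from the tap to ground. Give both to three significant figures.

Unloaded: 7.25 V; loaded: 6.74 V

Open-circuit: V = 11.1 × 886/(470 + 886) = 7.25 V.
With the load, R_bot becomes R_bot‖R_L = 726.0 Ω, so V = 11.1 × 726.0/1196 = 6.74 V.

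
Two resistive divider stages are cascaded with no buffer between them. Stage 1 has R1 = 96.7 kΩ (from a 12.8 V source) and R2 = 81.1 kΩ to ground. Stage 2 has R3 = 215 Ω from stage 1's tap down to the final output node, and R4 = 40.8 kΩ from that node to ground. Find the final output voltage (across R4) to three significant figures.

Stage 2 presents R3+R4 = 41020 Ω as a load on stage 1's tap.
Stage 1's lower leg becomes R2‖(R3+R4) = 27240 Ω, so V_mid = 12.8 × 27240/123900 = 2.813 V.
Stage 2 is itself unloaded: V_out = V_mid × R4/(R3+R4) = 2.813 × 40800/41020 = 2.80 V.

V_out ≈ 2.80 V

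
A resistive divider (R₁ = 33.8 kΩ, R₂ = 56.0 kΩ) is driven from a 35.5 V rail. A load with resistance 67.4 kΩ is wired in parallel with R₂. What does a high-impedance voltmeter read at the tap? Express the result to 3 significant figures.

The load sits in parallel with R₂: R₂‖R_L = (56.0 × 67.4) / (56.0 + 67.4) = 30.59 kΩ.
V_out = 35.5 × 30.59 / (33.8 + 30.59) = 35.5 × 30.59/64.39 = 16.9 V.

V_out ≈ 16.9 V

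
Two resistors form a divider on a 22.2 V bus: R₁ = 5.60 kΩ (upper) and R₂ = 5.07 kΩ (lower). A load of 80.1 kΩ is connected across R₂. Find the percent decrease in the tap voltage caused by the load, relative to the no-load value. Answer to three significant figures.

The divider's output (Thévenin) resistance is R₁‖R₂ = 2.661 kΩ.
Fractional drop under load = R_th/(R_th + R_L) = 2.661 / (2.661 + 80.1) = 0.03215.
So the output falls by 3.22 %.

3.22 %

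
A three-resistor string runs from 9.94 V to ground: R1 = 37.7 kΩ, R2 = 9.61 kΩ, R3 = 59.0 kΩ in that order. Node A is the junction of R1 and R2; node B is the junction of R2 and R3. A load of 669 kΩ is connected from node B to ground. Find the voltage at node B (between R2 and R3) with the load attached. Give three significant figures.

At node B, R3 is in parallel with the load: R3‖R_L = 54.22 kΩ.
Below node A the resistance is R2 + (R3‖R_L) = 63.83 kΩ, so V_A = 9.94 × 63.83/101.5 = 6.249 V.
Then V_B = V_A × (R3‖R_L)/(R2 + R3‖R_L) = 6.249 × 54.22/63.83 = 5.31 V.

V ≈ 5.31 V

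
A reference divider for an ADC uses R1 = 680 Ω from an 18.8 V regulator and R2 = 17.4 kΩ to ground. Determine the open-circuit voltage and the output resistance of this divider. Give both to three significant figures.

V_th is the open-circuit tap voltage: 18.8 × 17400/(680 + 17400) = 18.1 V.
With the supply zeroed, R1 and R2 appear in parallel from the tap: R_th = R1‖R2 = (680 × 17400)/18080 = 654 Ω.

V_th = 18.1 V, R_th = 654 Ω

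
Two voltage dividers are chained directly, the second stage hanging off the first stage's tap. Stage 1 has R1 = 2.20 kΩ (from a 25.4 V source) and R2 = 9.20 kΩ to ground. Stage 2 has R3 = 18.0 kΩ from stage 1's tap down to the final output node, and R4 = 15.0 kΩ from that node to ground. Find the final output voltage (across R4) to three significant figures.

V_out ≈ 8.84 V

Stage 2 presents R3+R4 = 33.00 kΩ as a load on stage 1's tap.
Stage 1's lower leg becomes R2‖(R3+R4) = 7.194 kΩ, so V_mid = 25.4 × 7.194/9.394 = 19.45 V.
Stage 2 is itself unloaded: V_out = V_mid × R4/(R3+R4) = 19.45 × 15.0/33.00 = 8.84 V.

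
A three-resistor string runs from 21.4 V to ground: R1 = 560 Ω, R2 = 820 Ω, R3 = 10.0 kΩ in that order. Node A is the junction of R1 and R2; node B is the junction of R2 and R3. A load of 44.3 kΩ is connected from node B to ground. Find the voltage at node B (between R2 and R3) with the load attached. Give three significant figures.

V ≈ 18.3 V

At node B, R3 is in parallel with the load: R3‖R_L = 8158 Ω.
Below node A the resistance is R2 + (R3‖R_L) = 8978 Ω, so V_A = 21.4 × 8978/9538 = 20.14 V.
Then V_B = V_A × (R3‖R_L)/(R2 + R3‖R_L) = 20.14 × 8158/8978 = 18.3 V.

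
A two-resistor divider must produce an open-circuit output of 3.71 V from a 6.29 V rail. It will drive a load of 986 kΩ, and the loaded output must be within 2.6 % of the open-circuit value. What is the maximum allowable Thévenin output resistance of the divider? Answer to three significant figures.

R_th ≤ 26.3 kΩ

Loading drop = R_th/(R_th + R_L) ≤ 0.0260, so R_th ≤ R_L · ε/(1−ε) = 986 kΩ × 0.0260/0.9740 = 26.3 kΩ.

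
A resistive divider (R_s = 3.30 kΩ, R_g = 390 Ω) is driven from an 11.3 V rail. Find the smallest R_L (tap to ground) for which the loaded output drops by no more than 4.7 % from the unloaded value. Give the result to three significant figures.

R_L(min) ≈ 7.07 kΩ

Output resistance R_th = R_s‖R_g = (3300 × 390)/3690 = 348.8 Ω.
The fractional drop is R_th/(R_th + R_L); requiring this ≤ 0.0470 gives R_L ≥ R_th(1/0.0470 − 1) = 348.8 × 20.28 = 7.07 kΩ.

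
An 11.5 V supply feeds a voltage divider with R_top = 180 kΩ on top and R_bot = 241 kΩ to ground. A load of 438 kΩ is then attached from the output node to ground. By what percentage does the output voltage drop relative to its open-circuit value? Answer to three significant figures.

The divider's output (Thévenin) resistance is R_top‖R_bot = 103.0 kΩ.
Fractional drop under load = R_th/(R_th + R_L) = 103.0 / (103.0 + 438) = 0.1904.
So the output falls by 19.0 %.

19.0 %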